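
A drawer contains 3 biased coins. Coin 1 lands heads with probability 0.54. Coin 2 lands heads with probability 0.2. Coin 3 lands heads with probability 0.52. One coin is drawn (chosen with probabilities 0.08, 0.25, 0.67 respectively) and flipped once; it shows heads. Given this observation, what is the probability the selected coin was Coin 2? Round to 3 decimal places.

Tabulate prior·likelihood by source: [1] prior 0.08, lik 0.54, product 0.04320; [2] prior 0.25, lik 0.2, product 0.05000; [3] prior 0.67, lik 0.52, product 0.3484.
Normalizing constant = 0.44160; the posterior for Coin 2 is its product over the sum, 0.05000/0.44160 = 0.113.

Posterior probability ≈ 0.113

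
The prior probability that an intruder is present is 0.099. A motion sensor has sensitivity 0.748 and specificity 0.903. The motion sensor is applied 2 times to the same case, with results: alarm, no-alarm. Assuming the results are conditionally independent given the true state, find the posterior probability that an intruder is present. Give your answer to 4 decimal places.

Let H be the event that an intruder is present; start with P(H) = 0.099. P('alarm'|H) = 0.748, P('alarm'|¬H) = 0.097.
Update on result 1 ('alarm'): P(H) ← 0.748·0.0990 / (0.748·0.0990 + 0.097·0.9010) = 0.074052/0.16145 = 0.4587.
Update on result 2 ('no-alarm'): P(H) ← 0.252·0.4587 / (0.252·0.4587 + 0.903·0.5413) = 0.11559/0.60441 = 0.1912.

Posterior P(H) ≈ 0.1912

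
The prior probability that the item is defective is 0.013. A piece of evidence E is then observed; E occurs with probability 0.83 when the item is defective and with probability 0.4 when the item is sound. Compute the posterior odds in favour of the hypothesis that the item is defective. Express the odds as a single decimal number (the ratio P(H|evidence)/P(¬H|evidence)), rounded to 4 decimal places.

Prior odds = 0.013/(1−0.013) = 0.013171.
Likelihood ratio for E = 0.83/0.4 = 2.0750.
Posterior odds = prior odds × LR = 0.027330.

Posterior odds ≈ 0.0273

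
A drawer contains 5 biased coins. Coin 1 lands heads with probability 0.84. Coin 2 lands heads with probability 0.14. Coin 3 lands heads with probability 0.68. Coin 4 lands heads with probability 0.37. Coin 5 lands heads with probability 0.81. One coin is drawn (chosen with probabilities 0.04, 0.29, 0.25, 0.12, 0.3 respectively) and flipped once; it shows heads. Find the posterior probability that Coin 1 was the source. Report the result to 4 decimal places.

Posterior probability ≈ 0.0632

P(heads|C1) = 0.84; P(heads|C2) = 0.14; P(heads|C3) = 0.68; P(heads|C4) = 0.37; P(heads|C5) = 0.81.
Prior × likelihood for each source: 0.04·0.84=0.03360, 0.29·0.14=0.04060, 0.25·0.68=0.1700, 0.12·0.37=0.04440, 0.3·0.81=0.2430. Summing gives P(heads) = 0.53160.
P(Coin 1 | heads) = 0.03360 / 0.53160 = 0.0632.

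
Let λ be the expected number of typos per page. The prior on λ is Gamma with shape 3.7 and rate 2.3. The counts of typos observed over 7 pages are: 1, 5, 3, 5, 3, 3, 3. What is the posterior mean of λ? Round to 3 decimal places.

Posterior mean ≈ 2.871

The Poisson likelihood adds the total count to the shape and the number of exposure periods to the rate. Here ∑xᵢ = 23 and n = 7, so shape 3.7→26.7 and rate 2.3→9.3.
Posterior mean = shape/rate = 26.7/9.3 = 2.871.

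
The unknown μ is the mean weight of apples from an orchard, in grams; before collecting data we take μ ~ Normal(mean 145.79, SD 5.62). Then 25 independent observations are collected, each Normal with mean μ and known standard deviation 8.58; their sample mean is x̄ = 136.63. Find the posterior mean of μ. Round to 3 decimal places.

Prior precision 1/τ₀² = 1/5.62² = 0.0316612; data precision n/σ² = 25/8.58² = 0.339598.
Posterior precision = 0.0316612 + 0.339598 = 0.371259.
Posterior mean = (0.0316612·145.79 + 0.339598·136.63) / 0.371259 = 137.411.

Posterior mean ≈ 137.411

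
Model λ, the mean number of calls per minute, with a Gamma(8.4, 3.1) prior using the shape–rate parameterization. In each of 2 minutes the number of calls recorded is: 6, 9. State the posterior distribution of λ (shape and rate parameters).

Posterior: Gamma(shape=23.4, rate=5.1)

The Poisson likelihood adds the total count to the shape and the number of exposure periods to the rate. Here ∑xᵢ = 15 and n = 2, so shape 8.4→23.4 and rate 3.1→5.1.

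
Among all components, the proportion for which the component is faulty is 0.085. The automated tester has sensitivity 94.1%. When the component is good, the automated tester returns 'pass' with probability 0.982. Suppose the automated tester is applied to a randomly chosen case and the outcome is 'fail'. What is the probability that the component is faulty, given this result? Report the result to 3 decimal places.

P(H | E) ≈ 0.829

Write H for 'the component is faulty'. Prior odds H:¬H = 0.085/0.915 = 0.092896. For the 'fail' outcome, the likelihood ratio is 0.941/0.018 = 52.278.
Posterior odds = 0.092896 × 52.278 = 4.8564, so P(H|E) = 4.8564/(1+4.8564) = 0.829.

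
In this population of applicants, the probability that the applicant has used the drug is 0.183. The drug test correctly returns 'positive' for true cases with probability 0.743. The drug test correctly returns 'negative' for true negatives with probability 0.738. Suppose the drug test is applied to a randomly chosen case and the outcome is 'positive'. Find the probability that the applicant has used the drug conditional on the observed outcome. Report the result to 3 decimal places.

Write H for 'the applicant has used the drug'. Prior odds H:¬H = 0.183/0.817 = 0.22399. For the 'positive' outcome, the likelihood ratio is 0.743/0.262 = 2.8359.
Posterior odds = 0.22399 × 2.8359 = 0.63521, so P(H|E) = 0.63521/(1+0.63521) = 0.388.

P(H | E) ≈ 0.388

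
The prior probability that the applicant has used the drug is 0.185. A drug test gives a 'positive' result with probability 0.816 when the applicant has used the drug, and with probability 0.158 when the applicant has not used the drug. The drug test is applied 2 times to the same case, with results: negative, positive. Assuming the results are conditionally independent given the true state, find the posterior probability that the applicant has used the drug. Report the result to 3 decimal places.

Let H be the event that the applicant has used the drug; start with P(H) = 0.185. P('positive'|H) = 0.816, P('positive'|¬H) = 0.158.
Update on result 1 ('negative'): P(H) ← 0.184·0.1850 / (0.184·0.1850 + 0.842·0.8150) = 0.034040/0.72027 = 0.0473.
Update on result 2 ('positive'): P(H) ← 0.816·0.0473 / (0.816·0.0473 + 0.158·0.9527) = 0.038564/0.18910 = 0.2039.

Posterior P(H) ≈ 0.204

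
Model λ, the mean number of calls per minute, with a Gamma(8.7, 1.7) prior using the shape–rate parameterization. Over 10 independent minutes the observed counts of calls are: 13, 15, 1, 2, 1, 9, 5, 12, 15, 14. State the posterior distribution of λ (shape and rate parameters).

Posterior: Gamma(shape=95.7, rate=11.7)

Total count ∑xᵢ = 87 over n = 10 minutes.
Gamma is conjugate to the Poisson likelihood: posterior is Gamma(shape = 8.7+87 = 95.7, rate = 1.7+10 = 11.7).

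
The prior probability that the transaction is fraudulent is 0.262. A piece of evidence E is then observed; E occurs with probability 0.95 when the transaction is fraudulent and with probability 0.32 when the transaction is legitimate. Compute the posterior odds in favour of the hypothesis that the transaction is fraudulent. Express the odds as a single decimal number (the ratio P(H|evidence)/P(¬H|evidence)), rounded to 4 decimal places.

Prior odds = 0.262/(1−0.262) = 0.35501.
Likelihood ratio for E = 0.95/0.32 = 2.9688.
Posterior odds = prior odds × LR = 1.0539.

Posterior odds ≈ 1.0539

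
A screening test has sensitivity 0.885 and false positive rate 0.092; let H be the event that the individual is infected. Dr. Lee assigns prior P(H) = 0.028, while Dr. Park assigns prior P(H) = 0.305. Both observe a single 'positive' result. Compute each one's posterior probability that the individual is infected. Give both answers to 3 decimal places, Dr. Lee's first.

P('+'|H) = 0.885, P('+'|¬H) = 0.092.
Dr. Lee: numerator 0.885·0.028 = 0.024780; evidence = 0.024780+0.092·0.972 = 0.11420; posterior = 0.217.
Dr. Park: numerator 0.885·0.305 = 0.26992; evidence = 0.26992+0.092·0.695 = 0.33386; posterior = 0.808.

Dr. Lee: 0.217; Dr. Park: 0.808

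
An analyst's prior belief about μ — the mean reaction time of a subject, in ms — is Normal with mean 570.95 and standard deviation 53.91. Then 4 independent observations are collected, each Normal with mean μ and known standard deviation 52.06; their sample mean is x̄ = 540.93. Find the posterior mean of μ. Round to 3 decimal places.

Prior precision 1/τ₀² = 1/53.91² = 0.00034408; data precision n/σ² = 4/52.06² = 0.00147588.
Posterior precision = 0.00034408 + 0.00147588 = 0.00181996.
Posterior mean = (0.00034408·570.95 + 0.00147588·540.93) / 0.00181996 = 546.606.

Posterior mean ≈ 546.606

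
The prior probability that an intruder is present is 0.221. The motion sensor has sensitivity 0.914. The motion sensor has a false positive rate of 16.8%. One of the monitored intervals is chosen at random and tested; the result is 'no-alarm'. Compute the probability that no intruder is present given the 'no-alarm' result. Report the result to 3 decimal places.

P(¬H | E) ≈ 0.972

Let H be the event that an intruder is present. P(H) = 0.221, so P(¬H) = 0.779. With E the 'no-alarm' result, P(E|H) = 0.086 and P(E|¬H) = 0.832.
P(E) = 0.086·0.221 + 0.832·0.779 = 0.019006 + 0.64813 = 0.66713.
By Bayes' theorem, P(H|E) = 0.019006 / 0.66713 = 0.028. Hence P(¬H|E) = 1 − 0.028 = 0.972.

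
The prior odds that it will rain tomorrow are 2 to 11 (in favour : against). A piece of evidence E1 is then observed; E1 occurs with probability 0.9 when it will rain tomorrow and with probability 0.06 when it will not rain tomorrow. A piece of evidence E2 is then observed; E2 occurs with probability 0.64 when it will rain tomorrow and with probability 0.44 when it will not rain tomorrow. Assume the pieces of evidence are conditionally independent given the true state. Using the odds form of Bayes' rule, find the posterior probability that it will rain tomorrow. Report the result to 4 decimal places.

Prior odds = 2/11 = 0.18182.
Likelihood ratio for E1 = 0.9/0.06 = 15.000.
Likelihood ratio for E2 = 0.64/0.44 = 1.4545.
Posterior odds = prior odds × LR₁ × LR₂ = 3.9669.
Posterior probability = odds/(1+odds) = 3.9669/4.9669 = 0.7987.

Posterior probability ≈ 0.7987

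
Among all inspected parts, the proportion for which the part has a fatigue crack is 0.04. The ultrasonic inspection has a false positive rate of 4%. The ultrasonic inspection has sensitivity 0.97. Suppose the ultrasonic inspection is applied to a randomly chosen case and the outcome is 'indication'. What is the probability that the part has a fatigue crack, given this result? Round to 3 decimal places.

P(H | E) ≈ 0.503

Let H be the event that the part has a fatigue crack. P(H) = 0.04, so P(¬H) = 0.96. With E the 'indication' result, P(E|H) = 0.97 and P(E|¬H) = 0.04.
P(E) = 0.97·0.04 + 0.04·0.96 = 0.038800 + 0.038400 = 0.077200.
By Bayes' theorem, P(H|E) = 0.038800 / 0.077200 = 0.503.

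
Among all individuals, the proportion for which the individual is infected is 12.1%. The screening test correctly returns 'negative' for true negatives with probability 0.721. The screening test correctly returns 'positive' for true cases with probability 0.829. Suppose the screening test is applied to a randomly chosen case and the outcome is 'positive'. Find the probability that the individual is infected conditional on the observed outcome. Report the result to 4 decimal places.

P(H | E) ≈ 0.2903

Let H be the event that the individual is infected. P(H) = 0.121, so P(¬H) = 0.879. With E the 'positive' result, P(E|H) = 0.829 and P(E|¬H) = 0.279.
P(E) = 0.829·0.121 + 0.279·0.879 = 0.10031 + 0.24524 = 0.34555.
By Bayes' theorem, P(H|E) = 0.10031 / 0.34555 = 0.2903.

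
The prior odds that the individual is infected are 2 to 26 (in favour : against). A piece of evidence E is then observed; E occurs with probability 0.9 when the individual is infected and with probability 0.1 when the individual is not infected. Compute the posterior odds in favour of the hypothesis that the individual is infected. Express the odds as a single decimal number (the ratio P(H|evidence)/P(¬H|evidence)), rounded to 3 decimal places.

Posterior odds ≈ 0.692

Prior odds = 2/26 = 0.076923. In log-odds, ln(0.076923) = -2.5649.
Add log likelihood ratio: ln(9.0000) = 2.1972.
Posterior log-odds = -0.36772, so posterior odds = exp(-0.36772) = 0.69231.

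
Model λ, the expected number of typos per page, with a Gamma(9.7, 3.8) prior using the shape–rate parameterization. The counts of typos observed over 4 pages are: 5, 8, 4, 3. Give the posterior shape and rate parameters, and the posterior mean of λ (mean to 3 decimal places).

Posterior: Gamma(shape=29.7, rate=7.8); mean ≈ 3.808

The Poisson likelihood adds the total count to the shape and the number of exposure periods to the rate. Here ∑xᵢ = 20 and n = 4, so shape 9.7→29.7 and rate 3.8→7.8.
E[λ | data] = 29.7/7.8 = 3.808.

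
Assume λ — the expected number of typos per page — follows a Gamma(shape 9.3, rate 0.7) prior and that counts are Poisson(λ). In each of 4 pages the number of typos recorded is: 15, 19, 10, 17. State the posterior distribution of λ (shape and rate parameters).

Posterior: Gamma(shape=70.3, rate=4.7)

The Poisson likelihood adds the total count to the shape and the number of exposure periods to the rate. Here ∑xᵢ = 61 and n = 4, so shape 9.3→70.3 and rate 0.7→4.7.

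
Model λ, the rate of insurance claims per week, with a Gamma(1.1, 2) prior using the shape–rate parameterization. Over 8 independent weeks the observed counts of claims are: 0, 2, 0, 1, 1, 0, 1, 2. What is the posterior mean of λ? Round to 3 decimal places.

Posterior mean ≈ 0.810

The Poisson likelihood adds the total count to the shape and the number of exposure periods to the rate. Here ∑xᵢ = 7 and n = 8, so shape 1.1→8.1 and rate 2→10.
E[λ | data] = 8.1/10 = 0.810.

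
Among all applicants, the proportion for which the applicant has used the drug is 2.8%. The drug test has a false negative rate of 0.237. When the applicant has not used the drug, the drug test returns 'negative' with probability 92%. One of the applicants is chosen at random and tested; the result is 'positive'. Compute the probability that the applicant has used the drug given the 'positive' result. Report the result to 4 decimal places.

Write H for 'the applicant has used the drug'. Prior odds H:¬H = 0.028/0.972 = 0.028807. For the 'positive' outcome, the likelihood ratio is 0.763/0.08 = 9.5375.
Posterior odds = 0.028807 × 9.5375 = 0.27474, so P(H|E) = 0.27474/(1+0.27474) = 0.2155.

P(H | E) ≈ 0.2155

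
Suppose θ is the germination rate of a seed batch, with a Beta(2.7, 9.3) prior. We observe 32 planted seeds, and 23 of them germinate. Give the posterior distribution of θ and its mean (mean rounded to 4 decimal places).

Posterior: Beta(25.7, 18.3); mean ≈ 0.5841

The binomial likelihood is conjugate to the Beta prior: with 23 successes and 9 failures, the posterior is Beta(2.7+23, 9.3+9) = Beta(25.7, 18.3).
E[θ | data] = 25.7/(25.7+18.3) = 0.5841.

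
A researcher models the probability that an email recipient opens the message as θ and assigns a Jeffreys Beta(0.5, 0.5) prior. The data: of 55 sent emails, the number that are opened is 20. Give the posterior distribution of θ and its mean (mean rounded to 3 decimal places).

Posterior: Beta(20.5, 35.5); mean ≈ 0.366

Observing 20 successes and 35 failures updates Beta(0.5, 0.5) by adding the success and failure counts to the two shape parameters: α = 0.5+20 = 20.5, β = 0.5+35 = 35.5.
Posterior mean = α/(α+β) = 20.5/56 = 0.366.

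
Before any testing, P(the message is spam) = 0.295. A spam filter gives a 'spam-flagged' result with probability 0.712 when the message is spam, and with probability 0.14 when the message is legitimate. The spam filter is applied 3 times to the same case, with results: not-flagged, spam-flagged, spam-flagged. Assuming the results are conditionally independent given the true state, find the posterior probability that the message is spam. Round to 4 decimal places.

With H the event that the message is spam, the joint likelihood of the observed sequence is P(data|H) = 0.288·0.712·0.712 = 0.14600 and P(data|¬H) = 0.86·0.14·0.14 = 0.016856.
Bayes: P(H|data) = 0.295·0.14600 / (0.295·0.14600 + 0.705·0.016856) = 0.043070/0.054953 = 0.7838.

Posterior P(H) ≈ 0.7838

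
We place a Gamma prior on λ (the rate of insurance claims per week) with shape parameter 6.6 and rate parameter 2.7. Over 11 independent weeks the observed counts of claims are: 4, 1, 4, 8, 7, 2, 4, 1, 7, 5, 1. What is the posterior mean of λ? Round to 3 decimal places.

Posterior mean ≈ 3.693

Total count ∑xᵢ = 44 over n = 11 weeks.
Gamma is conjugate to the Poisson likelihood: posterior is Gamma(shape = 6.6+44 = 50.6, rate = 2.7+11 = 13.7).
E[λ | data] = 50.6/13.7 = 3.693.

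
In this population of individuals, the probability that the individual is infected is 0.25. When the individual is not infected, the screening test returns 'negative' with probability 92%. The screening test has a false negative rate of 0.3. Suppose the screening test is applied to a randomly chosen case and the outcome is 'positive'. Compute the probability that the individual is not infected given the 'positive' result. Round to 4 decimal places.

Let H be the event that the individual is infected. P(H) = 0.25, so P(¬H) = 0.75. With E the 'positive' result, P(E|H) = 0.7 and P(E|¬H) = 0.08.
P(E) = 0.7·0.25 + 0.08·0.75 = 0.17500 + 0.060000 = 0.23500.
By Bayes' theorem, P(H|E) = 0.17500 / 0.23500 = 0.7447. Hence P(¬H|E) = 1 − 0.7447 = 0.2553.

P(¬H | E) ≈ 0.2553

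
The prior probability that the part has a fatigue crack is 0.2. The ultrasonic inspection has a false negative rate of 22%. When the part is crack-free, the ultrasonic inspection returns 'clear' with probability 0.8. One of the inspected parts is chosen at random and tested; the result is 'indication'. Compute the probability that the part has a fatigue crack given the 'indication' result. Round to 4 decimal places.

Let H be the event that the part has a fatigue crack. P(H) = 0.2, so P(¬H) = 0.8. With E the 'indication' result, P(E|H) = 0.78 and P(E|¬H) = 0.2.
P(E) = 0.78·0.2 + 0.2·0.8 = 0.15600 + 0.16000 = 0.31600.
By Bayes' theorem, P(H|E) = 0.15600 / 0.31600 = 0.4937.

P(H | E) ≈ 0.4937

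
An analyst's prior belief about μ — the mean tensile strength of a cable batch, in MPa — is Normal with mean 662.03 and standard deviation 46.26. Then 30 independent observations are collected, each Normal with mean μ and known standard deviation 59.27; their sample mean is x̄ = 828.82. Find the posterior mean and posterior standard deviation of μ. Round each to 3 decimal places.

Posterior mean ≈ 820.167; posterior SD ≈ 10.537

Prior precision 1/τ₀² = 1/46.26² = 0.00046729; data precision n/σ² = 30/59.27² = 0.00853987.
Posterior precision = 0.00046729 + 0.00853987 = 0.00900717, giving posterior SD = 1/√0.00900717 = 10.537.
Posterior mean = (0.00046729·662.03 + 0.00853987·828.82) / 0.00900717 = 820.167.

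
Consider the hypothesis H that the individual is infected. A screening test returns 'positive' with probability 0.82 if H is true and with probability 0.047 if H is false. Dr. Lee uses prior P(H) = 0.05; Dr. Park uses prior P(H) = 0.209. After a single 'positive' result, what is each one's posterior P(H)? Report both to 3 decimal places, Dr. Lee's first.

P('+'|H) = 0.82, P('+'|¬H) = 0.047.
Dr. Lee: numerator 0.82·0.05 = 0.041000; evidence = 0.041000+0.047·0.95 = 0.085650; posterior = 0.479.
Dr. Park: numerator 0.82·0.209 = 0.17138; evidence = 0.17138+0.047·0.791 = 0.20856; posterior = 0.822.

Dr. Lee: 0.479; Dr. Park: 0.822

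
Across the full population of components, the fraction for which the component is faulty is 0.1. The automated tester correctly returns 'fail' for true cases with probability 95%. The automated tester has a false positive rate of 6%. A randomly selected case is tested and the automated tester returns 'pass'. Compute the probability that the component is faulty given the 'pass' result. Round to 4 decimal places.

Write H for 'the component is faulty'. Prior odds H:¬H = 0.1/0.9 = 0.11111. For the 'pass' outcome, the likelihood ratio is 0.05/0.94 = 0.053191.
Posterior odds = 0.11111 × 0.053191 = 0.0059102, so P(H|E) = 0.0059102/(1+0.0059102) = 0.0059.

P(H | E) ≈ 0.0059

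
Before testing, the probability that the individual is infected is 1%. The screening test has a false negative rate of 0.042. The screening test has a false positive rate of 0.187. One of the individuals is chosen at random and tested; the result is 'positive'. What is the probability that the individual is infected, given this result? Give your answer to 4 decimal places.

Write H for 'the individual is infected'. Prior odds H:¬H = 0.01/0.99 = 0.010101. For the 'positive' outcome, the likelihood ratio is 0.958/0.187 = 5.1230.
Posterior odds = 0.010101 × 5.1230 = 0.051747, so P(H|E) = 0.051747/(1+0.051747) = 0.0492.

P(H | E) ≈ 0.0492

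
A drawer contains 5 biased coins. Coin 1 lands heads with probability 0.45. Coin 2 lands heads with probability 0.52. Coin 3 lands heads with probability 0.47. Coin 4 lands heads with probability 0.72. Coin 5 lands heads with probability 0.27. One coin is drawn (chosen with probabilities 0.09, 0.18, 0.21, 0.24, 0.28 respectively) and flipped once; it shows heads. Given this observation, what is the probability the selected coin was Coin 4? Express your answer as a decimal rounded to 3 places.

Posterior probability ≈ 0.359

Tabulate prior·likelihood by source: [1] prior 0.09, lik 0.45, product 0.04050; [2] prior 0.18, lik 0.52, product 0.09360; [3] prior 0.21, lik 0.47, product 0.09870; [4] prior 0.24, lik 0.72, product 0.1728; [5] prior 0.28, lik 0.27, product 0.07560.
Normalizing constant = 0.48120; the posterior for Coin 4 is its product over the sum, 0.1728/0.48120 = 0.359.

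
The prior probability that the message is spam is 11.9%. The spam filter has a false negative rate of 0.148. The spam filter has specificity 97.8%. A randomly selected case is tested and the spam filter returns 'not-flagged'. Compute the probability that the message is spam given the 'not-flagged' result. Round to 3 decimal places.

Write H for 'the message is spam'. Prior odds H:¬H = 0.119/0.881 = 0.13507. For the 'not-flagged' outcome, the likelihood ratio is 0.148/0.978 = 0.15133.
Posterior odds = 0.13507 × 0.15133 = 0.020441, so P(H|E) = 0.020441/(1+0.020441) = 0.020.

P(H | E) ≈ 0.020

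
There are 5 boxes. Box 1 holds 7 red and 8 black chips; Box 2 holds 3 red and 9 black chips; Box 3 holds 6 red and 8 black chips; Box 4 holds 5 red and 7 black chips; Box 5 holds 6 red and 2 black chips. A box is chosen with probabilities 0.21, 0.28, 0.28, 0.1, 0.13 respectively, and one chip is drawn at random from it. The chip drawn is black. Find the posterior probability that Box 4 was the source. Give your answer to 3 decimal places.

Posterior probability ≈ 0.102

P(black|Box 1) = 0.5333; P(black|Box 2) = 0.75; P(black|Box 3) = 0.5714; P(black|Box 4) = 0.5833; P(black|Box 5) = 0.25.
Prior × likelihood for each source: 0.21·0.5333=0.1120, 0.28·0.75=0.2100, 0.28·0.5714=0.1600, 0.1·0.5833=0.05833, 0.13·0.25=0.03250. Summing gives P(black) = 0.57283.
P(Box 4 | black) = 0.05833 / 0.57283 = 0.102.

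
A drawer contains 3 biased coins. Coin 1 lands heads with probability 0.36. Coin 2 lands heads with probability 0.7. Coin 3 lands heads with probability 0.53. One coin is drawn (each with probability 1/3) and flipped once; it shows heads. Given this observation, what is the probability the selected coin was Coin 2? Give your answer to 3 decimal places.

Tabulate prior·likelihood by source: [1] prior 0.333333, lik 0.36, product 0.1200; [2] prior 0.333333, lik 0.7, product 0.2333; [3] prior 0.333333, lik 0.53, product 0.1767.
Normalizing constant = 0.53000; the posterior for Coin 2 is its product over the sum, 0.2333/0.53000 = 0.440.

Posterior probability ≈ 0.440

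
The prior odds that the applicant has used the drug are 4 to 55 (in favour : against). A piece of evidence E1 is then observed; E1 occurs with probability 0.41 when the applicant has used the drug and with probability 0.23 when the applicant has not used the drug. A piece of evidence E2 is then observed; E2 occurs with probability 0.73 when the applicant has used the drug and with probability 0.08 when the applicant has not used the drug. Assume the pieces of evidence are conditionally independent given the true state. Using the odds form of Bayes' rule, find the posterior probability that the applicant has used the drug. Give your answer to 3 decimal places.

Posterior probability ≈ 0.542

Prior odds = 4/55 = 0.072727. In log-odds, ln(0.072727) = -2.6210.
Add log likelihood ratios: ln(1.7826) + ln(9.1250) = 2.7891.
Posterior log-odds = 0.16806, so posterior odds = exp(0.16806) = 1.1830. Converting, P(H|E) = 1.1830/2.1830 = 0.542.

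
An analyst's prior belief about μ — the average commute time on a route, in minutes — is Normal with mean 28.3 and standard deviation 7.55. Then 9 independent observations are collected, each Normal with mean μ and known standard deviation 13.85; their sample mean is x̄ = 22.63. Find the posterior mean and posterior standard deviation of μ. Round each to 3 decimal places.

With known σ, the Normal prior is conjugate. Weight on the data is w = (n/σ²)/(n/σ² + 1/τ₀²) = 0.0469184/(0.0469184+0.0175431) = 0.72785.
Posterior mean = w·x̄ + (1−w)·μ₀ = 0.72785·22.63 + 0.27215·28.3 = 24.173. Posterior variance = 1/(0.0469184+0.0175431) = 15.5131, so SD = 3.939.

Posterior mean ≈ 24.173; posterior SD ≈ 3.939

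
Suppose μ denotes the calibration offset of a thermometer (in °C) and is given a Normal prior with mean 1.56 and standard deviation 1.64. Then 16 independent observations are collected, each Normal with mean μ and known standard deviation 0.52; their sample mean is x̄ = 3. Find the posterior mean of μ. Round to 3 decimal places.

Prior precision 1/τ₀² = 1/1.64² = 0.371802; data precision n/σ² = 16/0.52² = 59.1716.
Posterior precision = 0.371802 + 59.1716 = 59.5434.
Posterior mean = (0.371802·1.56 + 59.1716·3) / 59.5434 = 2.991.

Posterior mean ≈ 2.991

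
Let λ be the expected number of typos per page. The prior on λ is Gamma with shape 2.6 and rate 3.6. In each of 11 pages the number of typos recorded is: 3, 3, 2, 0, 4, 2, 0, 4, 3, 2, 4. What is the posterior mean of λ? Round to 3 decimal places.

Posterior mean ≈ 2.027

Total count ∑xᵢ = 27 over n = 11 pages.
Gamma is conjugate to the Poisson likelihood: posterior is Gamma(shape = 2.6+27 = 29.6, rate = 3.6+11 = 14.6).
Posterior mean = shape/rate = 29.6/14.6 = 2.027.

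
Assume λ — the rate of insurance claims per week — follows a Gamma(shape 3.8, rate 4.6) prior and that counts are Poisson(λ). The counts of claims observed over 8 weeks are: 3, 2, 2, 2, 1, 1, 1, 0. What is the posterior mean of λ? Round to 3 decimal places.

Posterior mean ≈ 1.254

The Poisson likelihood adds the total count to the shape and the number of exposure periods to the rate. Here ∑xᵢ = 12 and n = 8, so shape 3.8→15.8 and rate 4.6→12.6.
Posterior mean = shape/rate = 15.8/12.6 = 1.254.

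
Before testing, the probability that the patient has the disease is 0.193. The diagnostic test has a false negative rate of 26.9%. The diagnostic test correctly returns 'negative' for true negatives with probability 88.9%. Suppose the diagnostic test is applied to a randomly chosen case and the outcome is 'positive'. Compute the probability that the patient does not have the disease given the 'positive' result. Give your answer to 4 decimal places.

Let H be the event that the patient has the disease. P(H) = 0.193, so P(¬H) = 0.807. With E the 'positive' result, P(E|H) = 0.731 and P(E|¬H) = 0.111.
P(E) = 0.731·0.193 + 0.111·0.807 = 0.14108 + 0.089577 = 0.23066.
By Bayes' theorem, P(H|E) = 0.14108 / 0.23066 = 0.6116. Hence P(¬H|E) = 1 − 0.6116 = 0.3884.

P(¬H | E) ≈ 0.3884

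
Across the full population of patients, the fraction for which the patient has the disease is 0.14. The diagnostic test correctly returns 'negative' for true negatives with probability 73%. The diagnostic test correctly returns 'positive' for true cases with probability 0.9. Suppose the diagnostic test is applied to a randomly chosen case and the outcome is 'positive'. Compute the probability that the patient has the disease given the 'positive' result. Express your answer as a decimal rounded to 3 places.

Write H for 'the patient has the disease'. Prior odds H:¬H = 0.14/0.86 = 0.16279. For the 'positive' outcome, the likelihood ratio is 0.9/0.27 = 3.3333.
Posterior odds = 0.16279 × 3.3333 = 0.54264, so P(H|E) = 0.54264/(1+0.54264) = 0.352.

P(H | E) ≈ 0.352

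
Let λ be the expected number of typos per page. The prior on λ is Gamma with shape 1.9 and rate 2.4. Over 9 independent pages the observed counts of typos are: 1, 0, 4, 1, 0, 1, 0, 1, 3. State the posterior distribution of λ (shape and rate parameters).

Posterior: Gamma(shape=12.9, rate=11.4)

The Poisson likelihood adds the total count to the shape and the number of exposure periods to the rate. Here ∑xᵢ = 11 and n = 9, so shape 1.9→12.9 and rate 2.4→11.4.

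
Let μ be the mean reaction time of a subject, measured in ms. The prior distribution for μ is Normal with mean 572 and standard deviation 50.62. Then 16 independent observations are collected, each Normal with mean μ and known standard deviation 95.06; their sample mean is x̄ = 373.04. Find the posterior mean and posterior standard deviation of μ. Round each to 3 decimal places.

Prior precision 1/τ₀² = 1/50.62² = 0.00039026; data precision n/σ² = 16/95.06² = 0.00177062.
Posterior precision = 0.00039026 + 0.00177062 = 0.00216088, giving posterior SD = 1/√0.00216088 = 21.512.
Posterior mean = (0.00039026·572 + 0.00177062·373.04) / 0.00216088 = 408.973.

Posterior mean ≈ 408.973; posterior SD ≈ 21.512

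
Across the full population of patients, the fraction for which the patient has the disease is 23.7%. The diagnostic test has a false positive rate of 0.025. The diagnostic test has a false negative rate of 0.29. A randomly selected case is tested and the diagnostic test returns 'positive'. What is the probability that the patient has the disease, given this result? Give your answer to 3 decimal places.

P(H | E) ≈ 0.898

Let H be the event that the patient has the disease. P(H) = 0.237, so P(¬H) = 0.763. With E the 'positive' result, P(E|H) = 0.71 and P(E|¬H) = 0.025.
P(E) = 0.71·0.237 + 0.025·0.763 = 0.16827 + 0.019075 = 0.18734.
By Bayes' theorem, P(H|E) = 0.16827 / 0.18734 = 0.898.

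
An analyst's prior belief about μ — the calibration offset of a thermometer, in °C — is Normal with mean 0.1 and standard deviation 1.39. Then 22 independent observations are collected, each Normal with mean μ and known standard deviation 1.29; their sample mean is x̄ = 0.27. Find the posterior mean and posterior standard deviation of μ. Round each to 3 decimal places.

Prior precision 1/τ₀² = 1/1.39² = 0.517572; data precision n/σ² = 22/1.29² = 13.2204.
Posterior precision = 0.517572 + 13.2204 = 13.7379, giving posterior SD = 1/√13.7379 = 0.270.
Posterior mean = (0.517572·0.1 + 13.2204·0.27) / 13.7379 = 0.264.

Posterior mean ≈ 0.264; posterior SD ≈ 0.270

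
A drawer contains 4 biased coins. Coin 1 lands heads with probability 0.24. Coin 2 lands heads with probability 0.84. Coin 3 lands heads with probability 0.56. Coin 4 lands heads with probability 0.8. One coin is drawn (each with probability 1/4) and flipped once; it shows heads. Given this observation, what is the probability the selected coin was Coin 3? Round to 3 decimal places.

Posterior probability ≈ 0.230

P(heads|C1) = 0.24; P(heads|C2) = 0.84; P(heads|C3) = 0.56; P(heads|C4) = 0.8.
Prior × likelihood for each source: 0.25·0.24=0.06000, 0.25·0.84=0.2100, 0.25·0.56=0.1400, 0.25·0.8=0.2000. Summing gives P(heads) = 0.61000.
P(Coin 3 | heads) = 0.1400 / 0.61000 = 0.230.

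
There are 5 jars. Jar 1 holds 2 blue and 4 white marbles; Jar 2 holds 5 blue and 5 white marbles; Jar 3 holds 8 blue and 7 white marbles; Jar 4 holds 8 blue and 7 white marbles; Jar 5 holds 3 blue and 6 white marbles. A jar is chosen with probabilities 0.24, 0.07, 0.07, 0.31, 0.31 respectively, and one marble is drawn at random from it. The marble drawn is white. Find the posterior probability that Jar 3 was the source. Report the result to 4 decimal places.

P(white|Jar 1) = 0.6667; P(white|Jar 2) = 0.5; P(white|Jar 3) = 0.4667; P(white|Jar 4) = 0.4667; P(white|Jar 5) = 0.6667.
Prior × likelihood for each source: 0.24·0.6667=0.1600, 0.07·0.5=0.03500, 0.07·0.4667=0.03267, 0.31·0.4667=0.1447, 0.31·0.6667=0.2067. Summing gives P(white) = 0.57900.
P(Jar 3 | white) = 0.03267 / 0.57900 = 0.0564.

Posterior probability ≈ 0.0564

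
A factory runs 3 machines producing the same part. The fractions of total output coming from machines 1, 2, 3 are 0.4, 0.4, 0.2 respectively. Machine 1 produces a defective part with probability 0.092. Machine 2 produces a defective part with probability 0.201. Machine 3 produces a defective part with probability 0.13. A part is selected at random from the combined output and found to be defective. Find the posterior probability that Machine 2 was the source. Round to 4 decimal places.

P(defective|M1) = 0.092; P(defective|M2) = 0.201; P(defective|M3) = 0.13.
Prior × likelihood for each source: 0.4·0.092=0.03680, 0.4·0.201=0.08040, 0.2·0.13=0.02600. Summing gives P(defective) = 0.14320.
P(Machine 2 | defective) = 0.08040 / 0.14320 = 0.5615.

Posterior probability ≈ 0.5615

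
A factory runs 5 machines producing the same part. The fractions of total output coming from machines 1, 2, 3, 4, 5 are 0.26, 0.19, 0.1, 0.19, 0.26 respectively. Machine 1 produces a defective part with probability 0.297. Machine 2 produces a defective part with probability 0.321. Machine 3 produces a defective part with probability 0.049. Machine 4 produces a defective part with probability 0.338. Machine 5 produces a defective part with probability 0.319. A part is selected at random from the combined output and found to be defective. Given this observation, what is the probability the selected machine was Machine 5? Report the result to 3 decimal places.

Posterior probability ≈ 0.286

P(defective|M1) = 0.297; P(defective|M2) = 0.321; P(defective|M3) = 0.049; P(defective|M4) = 0.338; P(defective|M5) = 0.319.
Prior × likelihood for each source: 0.26·0.297=0.07722, 0.19·0.321=0.06099, 0.1·0.049=0.004900, 0.19·0.338=0.06422, 0.26·0.319=0.08294. Summing gives P(defective) = 0.29027.
P(Machine 5 | defective) = 0.08294 / 0.29027 = 0.286.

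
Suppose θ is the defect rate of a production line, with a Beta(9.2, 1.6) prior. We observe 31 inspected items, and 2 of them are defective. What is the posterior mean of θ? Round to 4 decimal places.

The binomial likelihood is conjugate to the Beta prior: with 2 successes and 29 failures, the posterior is Beta(9.2+2, 1.6+29) = Beta(11.2, 30.6).
E[θ | data] = 11.2/(11.2+30.6) = 0.2679.

Posterior mean ≈ 0.2679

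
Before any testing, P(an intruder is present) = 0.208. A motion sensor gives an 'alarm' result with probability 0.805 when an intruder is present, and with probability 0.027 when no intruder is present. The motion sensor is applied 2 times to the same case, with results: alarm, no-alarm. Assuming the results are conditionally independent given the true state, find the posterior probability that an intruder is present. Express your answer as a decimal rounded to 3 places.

With H the event that an intruder is present, the joint likelihood of the observed sequence is P(data|H) = 0.805·0.195 = 0.15698 and P(data|¬H) = 0.027·0.973 = 0.026271.
Bayes: P(H|data) = 0.208·0.15698 / (0.208·0.15698 + 0.792·0.026271) = 0.032651/0.053457 = 0.6108.

Posterior P(H) ≈ 0.611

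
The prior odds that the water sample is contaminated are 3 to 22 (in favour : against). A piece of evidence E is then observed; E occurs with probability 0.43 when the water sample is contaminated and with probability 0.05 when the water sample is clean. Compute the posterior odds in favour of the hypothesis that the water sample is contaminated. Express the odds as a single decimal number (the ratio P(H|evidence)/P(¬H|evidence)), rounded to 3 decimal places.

Prior odds = 3/22 = 0.13636. In log-odds, ln(0.13636) = -1.9924.
Add log likelihood ratio: ln(8.6000) = 2.1518.
Posterior log-odds = 0.15933, so posterior odds = exp(0.15933) = 1.1727.

Posterior odds ≈ 1.173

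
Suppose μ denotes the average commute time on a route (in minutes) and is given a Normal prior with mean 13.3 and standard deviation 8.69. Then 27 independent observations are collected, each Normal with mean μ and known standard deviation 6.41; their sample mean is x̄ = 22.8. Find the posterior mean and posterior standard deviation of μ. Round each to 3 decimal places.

Posterior mean ≈ 22.612; posterior SD ≈ 1.221

Prior precision 1/τ₀² = 1/8.69² = 0.0132422; data precision n/σ² = 27/6.41² = 0.657125.
Posterior precision = 0.0132422 + 0.657125 = 0.670367, giving posterior SD = 1/√0.670367 = 1.221.
Posterior mean = (0.0132422·13.3 + 0.657125·22.8) / 0.670367 = 22.612.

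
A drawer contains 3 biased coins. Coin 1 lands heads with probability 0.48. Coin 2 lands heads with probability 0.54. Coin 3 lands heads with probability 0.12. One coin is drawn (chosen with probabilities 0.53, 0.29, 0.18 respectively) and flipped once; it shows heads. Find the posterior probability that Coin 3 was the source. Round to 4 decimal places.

Posterior probability ≈ 0.0499

Tabulate prior·likelihood by source: [1] prior 0.53, lik 0.48, product 0.2544; [2] prior 0.29, lik 0.54, product 0.1566; [3] prior 0.18, lik 0.12, product 0.02160.
Normalizing constant = 0.43260; the posterior for Coin 3 is its product over the sum, 0.02160/0.43260 = 0.0499.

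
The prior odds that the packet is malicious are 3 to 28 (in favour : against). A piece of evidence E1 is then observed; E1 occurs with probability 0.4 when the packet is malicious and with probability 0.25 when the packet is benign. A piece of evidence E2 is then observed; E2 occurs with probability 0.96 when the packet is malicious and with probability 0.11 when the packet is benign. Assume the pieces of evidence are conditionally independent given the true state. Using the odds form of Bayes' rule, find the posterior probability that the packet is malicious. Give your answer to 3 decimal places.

Prior odds = 3/28 = 0.10714. In log-odds, ln(0.10714) = -2.2336.
Add log likelihood ratios: ln(1.6000) + ln(8.7273) = 2.6365.
Posterior log-odds = 0.40286, so posterior odds = exp(0.40286) = 1.4961. Converting, P(H|E) = 1.4961/2.4961 = 0.599.

Posterior probability ≈ 0.599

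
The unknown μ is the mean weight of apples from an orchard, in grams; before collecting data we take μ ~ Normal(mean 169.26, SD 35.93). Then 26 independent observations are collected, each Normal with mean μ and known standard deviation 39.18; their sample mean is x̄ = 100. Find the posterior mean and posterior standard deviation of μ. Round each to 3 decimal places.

Posterior mean ≈ 103.029; posterior SD ≈ 7.514

With known σ, the Normal prior is conjugate. Weight on the data is w = (n/σ²)/(n/σ² + 1/τ₀²) = 0.0169373/(0.0169373+0.00077461) = 0.95627.
Posterior mean = w·x̄ + (1−w)·μ₀ = 0.95627·100 + 0.043734·169.26 = 103.029. Posterior variance = 1/(0.0169373+0.00077461) = 56.4591, so SD = 7.514.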